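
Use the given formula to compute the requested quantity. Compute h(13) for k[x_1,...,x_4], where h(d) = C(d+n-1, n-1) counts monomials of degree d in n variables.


The Hilbert function for the polynomial ring in 4 variables is:
h(d) = C(d+n-1, n-1)
h(13) = C(13+4-1, 4-1) = C(16, 3)
= 16! / (3! * 13!)
= 560

560


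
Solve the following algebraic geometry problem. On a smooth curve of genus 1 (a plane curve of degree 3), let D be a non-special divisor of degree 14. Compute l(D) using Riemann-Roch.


First, compute the genus of a smooth plane curve of degree 3:
g = (d-1)(d-2)/2 = (3-1)(3-2)/2 = 1
For a non-special divisor D (i.e., h^1(D) = 0), Riemann-Roch gives:
l(D) = deg(D) - g + 1
Since deg(D) = 14 >= 2g - 1 = 1, D is non-special.
l(D) = 14 - 1 + 1 = 14

14


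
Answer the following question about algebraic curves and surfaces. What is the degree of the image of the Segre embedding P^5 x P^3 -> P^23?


The degree of the Segre variety P^5 x P^3 is C(m+n, m).
= C(8, 5)
= 56

56


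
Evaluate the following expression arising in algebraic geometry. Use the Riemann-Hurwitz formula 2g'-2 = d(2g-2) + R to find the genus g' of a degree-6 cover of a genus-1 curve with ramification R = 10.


Riemann-Hurwitz formula: 2g' - 2 = d(2g - 2) + R
Given: d = 6, g = 1, R = 10
2g' - 2 = 6*(2*1 - 2) + 10
2g' - 2 = 6*0 + 10
2g' - 2 = 0 + 10 = 10
2g' = 12
g' = 6

6


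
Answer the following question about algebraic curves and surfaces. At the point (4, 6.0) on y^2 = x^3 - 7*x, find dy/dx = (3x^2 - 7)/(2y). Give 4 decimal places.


Using implicit differentiation of y^2 = x^3 - 7*x:
2y * dy/dx = 3x^2 - 7
dy/dx = (3x^2 - 7)/(2y)
Numerator: 3*4^2 - 7 = 41
Denominator: 2*6.0 = 12.0
dy/dx = 41/12.0 = 3.4167

3.4167


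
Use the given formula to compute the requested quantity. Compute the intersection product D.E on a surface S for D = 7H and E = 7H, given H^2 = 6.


Using bilinearity of the intersection pairing on a surface S:
(aH).(bH) = ab * (H.H)
We have H^2 = 6.
D.E = (7H).(7H) = 7*7*6
= 49*6
= 294

294


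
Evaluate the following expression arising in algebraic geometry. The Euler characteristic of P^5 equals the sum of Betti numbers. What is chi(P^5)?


The complex projective space P^5 has one cell in each even real dimension 0, 2, ..., 10.
The cohomology groups are H^{2k}(P^5) = Z for k = 0,...,5, and 0 otherwise.
Euler characteristic = sum of Betti numbers = 1 per even-dimensional cohomology group.
chi(P^5) = 5 + 1 = 6

6


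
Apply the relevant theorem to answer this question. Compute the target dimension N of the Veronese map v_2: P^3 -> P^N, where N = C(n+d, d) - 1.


The Veronese embedding v_d: P^n -> P^N maps each point to all
degree-d monomials in n+1 homogeneous coordinates.
N = C(n+d, d) - 1
N = C(3+2, 2) - 1
N = C(5, 2) - 1
C(5, 2) = 10
N = 10 - 1 = 9

9


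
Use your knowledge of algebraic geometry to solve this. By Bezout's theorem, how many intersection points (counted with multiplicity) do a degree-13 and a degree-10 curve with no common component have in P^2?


Bezout's theorem states the intersection count equals the product of degrees.
Intersection count = 13 * 10 = 130

130


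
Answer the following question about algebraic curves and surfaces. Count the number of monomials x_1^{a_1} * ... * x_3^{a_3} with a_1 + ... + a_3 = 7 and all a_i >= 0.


The number of degree-7 monomials in 3 variables is C(d+n-1, n-1).
= C(7+3-1, 3-1) = C(9, 2)
= 36

36


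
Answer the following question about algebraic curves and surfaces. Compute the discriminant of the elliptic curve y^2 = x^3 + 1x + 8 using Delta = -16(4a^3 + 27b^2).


Compute each component:
4a^3 = 4*1^3 = 4*1 = 4
27b^2 = 27*8^2 = 27*64 = 1728
4a^3 + 27b^2 = 4 + 1728 = 1732
Delta = -16*1732 = -27712

-27712


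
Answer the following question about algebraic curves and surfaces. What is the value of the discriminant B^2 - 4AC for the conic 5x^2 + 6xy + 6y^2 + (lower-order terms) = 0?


The discriminant of a conic Ax^2 + Bxy + Cy^2 + ... = 0 is B^2 - 4AC.
B^2 = 6^2 = 36
4AC = 4*5*6 = 120
Discriminant = 36 - 120 = -84

-84


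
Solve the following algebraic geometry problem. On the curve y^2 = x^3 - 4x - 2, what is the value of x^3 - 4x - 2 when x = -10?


Compute x^3 - 4x - 2 at x = -10:
x^3 = (-10)^3 = -1000
(-4)*x = (-4)*(-10) = 40
Sum: -1000 + 40 - 2 = -962

-962


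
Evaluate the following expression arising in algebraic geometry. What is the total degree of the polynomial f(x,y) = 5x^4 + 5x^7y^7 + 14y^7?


Examine each term for its total degree (sum of exponents).
  Term '5x^4' has total degree 4+0 = 4.
  Term '5x^7y^7' has total degree 7+7 = 14.
  Term '14y^7' has total degree 0+7 = 7.
The maximum total degree among all terms is 14.

14


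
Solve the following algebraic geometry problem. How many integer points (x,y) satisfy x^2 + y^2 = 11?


Systematically check integer values of x where x^2 <= 11.
For each valid x, check if 11 - x^2 is a perfect square.
Total integer solutions found: 0

0


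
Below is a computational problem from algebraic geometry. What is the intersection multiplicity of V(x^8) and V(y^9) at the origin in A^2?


The intersection multiplicity of V(x^a) and V(y^b) at the origin is:
I(O; V(x^8), V(y^9)) = dim_k(k[x,y]/(x^8, y^9))
A basis for k[x,y]/(x^8, y^9) is the set of monomials x^i * y^j
where 0 <= i < 8 and 0 <= j < 9.
The number of such monomials is 8 * 9 = 72

72


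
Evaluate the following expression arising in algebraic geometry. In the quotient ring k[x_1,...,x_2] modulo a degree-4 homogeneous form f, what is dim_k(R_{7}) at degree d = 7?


For R = k[x_1,...,x_n]/(f) with f homogeneous of degree e:
The Hilbert series is (1 - t^e)/(1 - t)^n.
So h(d) = C(d+n-1, n-1) - C(d-e+n-1, n-1) for d >= e.
With n=2, e=4, d=7:
C(7+2-1, 2-1) = C(8, 1) = 8
C(7-4+2-1, 2-1) = C(4, 1) = 4
h(7) = 8 - 4 = 4

4


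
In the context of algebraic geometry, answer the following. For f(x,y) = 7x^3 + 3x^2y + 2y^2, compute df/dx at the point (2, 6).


df/dx = 3*7*x^2 + 2*3*x^1*y
At (2,6): 3*7*2^2 + 2*3*2^1*6
= 84 + 72
= 156

156


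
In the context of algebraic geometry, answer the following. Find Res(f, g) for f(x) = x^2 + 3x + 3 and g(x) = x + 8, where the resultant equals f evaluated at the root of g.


For Res(f, x - c), we evaluate f at x = c.
f(-8) = (-8)^2 + 3*(-8) + 3
= 64 - 24 + 3
= 40 + 3 = 43
Res(f, g) = 43

43


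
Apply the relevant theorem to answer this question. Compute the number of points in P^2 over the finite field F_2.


P^2(F_2) has (q^(n+1) - 1)/(q - 1) points.
= 2^2 + 2^1 + 2^0
= 4 + 2 + 1
= 7

7


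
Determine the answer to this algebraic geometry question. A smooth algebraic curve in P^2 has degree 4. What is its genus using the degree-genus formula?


Using the genus formula for smooth plane curves:
g = (d-1)(d-2)/2
g = (4-1)(4-2)/2
g = 3*2/2
g = 6/2 = 3

3


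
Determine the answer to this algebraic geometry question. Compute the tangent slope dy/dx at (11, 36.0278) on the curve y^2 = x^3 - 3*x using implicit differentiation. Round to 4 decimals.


Using implicit differentiation of y^2 = x^3 - 3*x:
2y * dy/dx = 3x^2 - 3
dy/dx = (3x^2 - 3)/(2y)
Numerator: 3*11^2 - 3 = 360
Denominator: 2*36.0278 = 72.0556
dy/dx = 360/72.0556 = 4.9961

4.9961


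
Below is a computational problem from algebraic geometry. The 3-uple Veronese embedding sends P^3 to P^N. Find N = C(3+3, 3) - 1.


The Veronese embedding v_d: P^n -> P^N maps each point to all
degree-d monomials in n+1 homogeneous coordinates.
N = C(n+d, d) - 1
N = C(3+3, 3) - 1
N = C(6, 3) - 1
C(6, 3) = 20
N = 20 - 1 = 19

19


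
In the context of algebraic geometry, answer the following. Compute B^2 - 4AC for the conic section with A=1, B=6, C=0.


The discriminant of a conic Ax^2 + Bxy + Cy^2 + ... = 0 is B^2 - 4AC.
B^2 = 6^2 = 36
4AC = 4*1*0 = 0
Discriminant = 36 + 0 = 36

36


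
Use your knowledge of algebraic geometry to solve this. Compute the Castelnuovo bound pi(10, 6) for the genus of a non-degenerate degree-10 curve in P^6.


Castelnuovo's bound: write d - 1 = m(r-1) + epsilon with 0 <= epsilon < r-1.
d - 1 = 10 - 1 = 9
r - 1 = 6 - 1 = 5
9 = 1*5 + 4, so m = 1, epsilon = 4
pi(d, r) = m(m-1)(r-1)/2 + m*epsilon
= 1*0*5/2 + 1*4
= 0/2 + 4
= 0 + 4 = 4

4


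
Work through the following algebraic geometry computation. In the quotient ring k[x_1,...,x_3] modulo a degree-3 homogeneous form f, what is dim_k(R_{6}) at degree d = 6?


For R = k[x_1,...,x_n]/(f) with f homogeneous of degree e:
The Hilbert series is (1 - t^e)/(1 - t)^n.
So h(d) = C(d+n-1, n-1) - C(d-e+n-1, n-1) for d >= e.
With n=3, e=3, d=6:
C(6+3-1, 3-1) = C(8, 2) = 28
C(6-3+3-1, 3-1) = C(5, 2) = 10
h(6) = 28 - 10 = 18

18


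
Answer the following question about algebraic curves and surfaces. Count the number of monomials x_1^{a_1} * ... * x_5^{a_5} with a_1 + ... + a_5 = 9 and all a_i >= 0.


The number of degree-9 monomials in 5 variables is C(d+n-1, n-1).
= C(9+5-1, 5-1) = C(13, 4)
= 715

715


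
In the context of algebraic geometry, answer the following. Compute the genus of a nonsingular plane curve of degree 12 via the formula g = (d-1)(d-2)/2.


Using the genus formula for smooth plane curves:
g = (d-1)(d-2)/2
g = (12-1)(12-2)/2
g = 11*10/2
g = 110/2 = 55

55


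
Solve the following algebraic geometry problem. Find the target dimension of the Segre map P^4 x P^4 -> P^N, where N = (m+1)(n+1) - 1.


The Segre embedding maps P^m x P^n into P^N via
all products of coordinates from each factor.
N = (m+1)(n+1) - 1
N = (4+1)(4+1) - 1
N = 5*5 - 1
N = 25 - 1 = 24

24


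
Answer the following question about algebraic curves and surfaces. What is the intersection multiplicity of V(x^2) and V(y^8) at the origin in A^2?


The intersection multiplicity of V(x^a) and V(y^b) at the origin is:
I(O; V(x^2), V(y^8)) = dim_k(k[x,y]/(x^2, y^8))
A basis for k[x,y]/(x^2, y^8) is the set of monomials x^i * y^j
where 0 <= i < 2 and 0 <= j < 8.
The number of such monomials is 2 * 8 = 16

16


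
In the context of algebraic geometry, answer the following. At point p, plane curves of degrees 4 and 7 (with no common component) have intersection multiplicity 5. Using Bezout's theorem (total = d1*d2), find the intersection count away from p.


By Bezout's theorem, the total intersection number is d1 * d2.
Total = 4 * 7 = 28
Intersection multiplicity at p = 5
Remaining intersections = 28 - 5 = 23

23


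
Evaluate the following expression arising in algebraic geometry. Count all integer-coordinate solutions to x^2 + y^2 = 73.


Systematically check integer values of x where x^2 <= 73.
For each valid x, check if 73 - x^2 is a perfect square.
x=3: 73 - 9 = 64, sqrt = 8 (valid)
x=8: 73 - 64 = 9, sqrt = 3 (valid)
Total integer solutions found: 8

8


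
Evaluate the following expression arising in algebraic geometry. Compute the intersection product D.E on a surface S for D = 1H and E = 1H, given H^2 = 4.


Using bilinearity of the intersection pairing on a surface S:
(aH).(bH) = ab * (H.H)
We have H^2 = 4.
D.E = (1H).(1H) = 1*1*4
= 1*4
= 4

4


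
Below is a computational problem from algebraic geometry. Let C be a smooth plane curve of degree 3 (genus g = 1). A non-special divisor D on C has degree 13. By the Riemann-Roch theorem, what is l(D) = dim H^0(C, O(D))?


First, compute the genus of a smooth plane curve of degree 3:
g = (d-1)(d-2)/2 = (3-1)(3-2)/2 = 1
For a non-special divisor D (i.e., h^1(D) = 0), Riemann-Roch gives:
l(D) = deg(D) - g + 1
Since deg(D) = 13 >= 2g - 1 = 1, D is non-special.
l(D) = 13 - 1 + 1 = 13

13


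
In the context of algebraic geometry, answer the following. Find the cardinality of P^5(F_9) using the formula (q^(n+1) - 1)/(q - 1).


P^5(F_9) has (q^(n+1) - 1)/(q - 1) points.
= 9^5 + 9^4 + 9^3 + 9^2 + 9^1 + 9^0
= 59049 + 6561 + 729 + 81 + 9 + 1
= 66430

66430


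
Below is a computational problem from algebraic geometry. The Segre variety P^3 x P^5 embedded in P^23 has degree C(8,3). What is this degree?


The degree of the Segre variety P^3 x P^5 is C(m+n, m).
= C(8, 3)
= 56

56


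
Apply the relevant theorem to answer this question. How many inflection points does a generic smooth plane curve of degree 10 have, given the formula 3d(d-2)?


For a general smooth plane curve C of degree d, the inflection points are
the intersection of C with its Hessian curve, which has degree 3(d-2).
By Bezout, the total intersection number is d * 3(d-2) = 10 * 24 = 240.
For a general curve every flex is ordinary, so each contributes
multiplicity 1 to C·Hess(C), and the number of distinct inflection
points is 3d(d-2).
Inflection points = 3*10*(10-2) = 3*10*8 = 240

240


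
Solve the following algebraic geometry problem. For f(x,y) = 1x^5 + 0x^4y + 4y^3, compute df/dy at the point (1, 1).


df/dy = 0*x^4 + 3*4*y^2
At (1,1): 0*1^4 + 3*4*1^2
= 0 + 12
= 12

12


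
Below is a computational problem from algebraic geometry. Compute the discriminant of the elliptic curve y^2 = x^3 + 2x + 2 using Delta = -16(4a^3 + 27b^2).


Compute each component:
4a^3 = 4*2^3 = 4*8 = 32
27b^2 = 27*2^2 = 27*4 = 108
4a^3 + 27b^2 = 32 + 108 = 140
Delta = -16*140 = -2240

-2240


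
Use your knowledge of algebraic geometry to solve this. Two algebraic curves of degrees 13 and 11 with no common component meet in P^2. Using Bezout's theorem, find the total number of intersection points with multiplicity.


Bezout's theorem states the intersection count equals the product of degrees.
Intersection count = 13 * 11 = 143

143


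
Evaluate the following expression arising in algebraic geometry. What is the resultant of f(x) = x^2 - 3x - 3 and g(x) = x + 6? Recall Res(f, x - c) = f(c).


For Res(f, x - c), we evaluate f at x = c.
f(-6) = (-6)^2 - 3*(-6) - 3
= 36 + 18 - 3
= 54 - 3 = 51
Res(f, g) = 51

51


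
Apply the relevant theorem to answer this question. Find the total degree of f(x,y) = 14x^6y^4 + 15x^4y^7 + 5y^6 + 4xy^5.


Examine each term for its total degree (sum of exponents).
  Term '14x^6y^4' has total degree 6+4 = 10.
  Term '15x^4y^7' has total degree 4+7 = 11.
  Term '5y^6' has total degree 0+6 = 6.
  Term '4xy^5' has total degree 1+5 = 6.
The maximum total degree among all terms is 11.

11


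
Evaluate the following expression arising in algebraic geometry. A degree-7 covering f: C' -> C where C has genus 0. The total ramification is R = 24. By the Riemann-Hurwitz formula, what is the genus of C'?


Riemann-Hurwitz formula: 2g' - 2 = d(2g - 2) + R
Given: d = 7, g = 0, R = 24
2g' - 2 = 7*(2*0 - 2) + 24
2g' - 2 = 7*(-2) + 24
2g' - 2 = -14 + 24 = 10
2g' = 12
g' = 6

6


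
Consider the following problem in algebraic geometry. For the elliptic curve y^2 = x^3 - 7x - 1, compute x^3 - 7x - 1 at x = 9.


Compute x^3 - 7x - 1 at x = 9:
x^3 = 9^3 = 729
(-7)*x = (-7)*9 = -63
Sum: 729 - 63 - 1 = 665

665


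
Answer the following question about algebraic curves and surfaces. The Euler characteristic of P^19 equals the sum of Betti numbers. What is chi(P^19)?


The complex projective space P^19 has one cell in each even real dimension 0, 2, ..., 38.
The cohomology groups are H^{2k}(P^19) = Z for k = 0,...,19, and 0 otherwise.
Euler characteristic = sum of Betti numbers = 1 per even-dimensional cohomology group.
chi(P^19) = 19 + 1 = 20

20


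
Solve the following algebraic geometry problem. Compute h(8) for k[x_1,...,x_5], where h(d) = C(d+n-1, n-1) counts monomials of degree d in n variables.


The Hilbert function for the polynomial ring in 5 variables is:
h(d) = C(d+n-1, n-1)
h(8) = C(8+5-1, 5-1) = C(12, 4)
= 12! / (4! * 8!)
= 495

495


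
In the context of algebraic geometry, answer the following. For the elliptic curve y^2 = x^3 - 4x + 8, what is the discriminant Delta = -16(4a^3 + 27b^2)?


Compute each component:
4a^3 = 4*(-4)^3 = 4*(-64) = -256
27b^2 = 27*8^2 = 27*64 = 1728
4a^3 + 27b^2 = -256 + 1728 = 1472
Delta = -16*1472 = -23552

-23552


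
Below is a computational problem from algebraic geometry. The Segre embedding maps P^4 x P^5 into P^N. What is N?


The Segre embedding maps P^m x P^n into P^N via
all products of coordinates from each factor.
N = (m+1)(n+1) - 1
N = (4+1)(5+1) - 1
N = 5*6 - 1
N = 30 - 1 = 29

29


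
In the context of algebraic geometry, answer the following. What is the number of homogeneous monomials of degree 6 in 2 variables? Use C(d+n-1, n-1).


The number of degree-6 monomials in 2 variables is C(d+n-1, n-1).
= C(6+2-1, 2-1) = C(7, 1)
= 7

7


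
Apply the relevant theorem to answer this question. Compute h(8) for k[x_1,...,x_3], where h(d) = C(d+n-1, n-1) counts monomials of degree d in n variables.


The Hilbert function for the polynomial ring in 3 variables is:
h(d) = C(d+n-1, n-1)
h(8) = C(8+3-1, 3-1) = C(10, 2)
= 10! / (2! * 8!)
= 45

45


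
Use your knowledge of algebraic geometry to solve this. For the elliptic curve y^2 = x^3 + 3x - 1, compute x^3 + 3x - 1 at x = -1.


Compute x^3 + 3x - 1 at x = -1:
x^3 = (-1)^3 = -1
3*x = 3*(-1) = -3
Sum: -1 - 3 - 1 = -5

-5


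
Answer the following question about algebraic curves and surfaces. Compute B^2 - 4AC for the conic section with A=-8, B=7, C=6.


The discriminant of a conic Ax^2 + Bxy + Cy^2 + ... = 0 is B^2 - 4AC.
B^2 = 7^2 = 49
4AC = 4*(-8)*6 = -192
Discriminant = 49 + 192 = 241

241


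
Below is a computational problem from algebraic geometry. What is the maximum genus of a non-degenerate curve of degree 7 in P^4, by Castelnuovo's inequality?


Castelnuovo's bound: write d - 1 = m(r-1) + epsilon with 0 <= epsilon < r-1.
d - 1 = 7 - 1 = 6
r - 1 = 4 - 1 = 3
6 = 2*3 + 0, so m = 2, epsilon = 0
pi(d, r) = m(m-1)(r-1)/2 + m*epsilon
= 2*1*3/2 + 2*0
= 6/2 + 0
= 3 + 0 = 3

3


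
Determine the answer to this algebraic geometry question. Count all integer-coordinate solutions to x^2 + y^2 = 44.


Systematically check integer values of x where x^2 <= 44.
For each valid x, check if 44 - x^2 is a perfect square.
Total integer solutions found: 0

0


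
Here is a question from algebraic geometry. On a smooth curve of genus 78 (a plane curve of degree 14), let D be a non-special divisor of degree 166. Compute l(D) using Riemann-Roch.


First, compute the genus of a smooth plane curve of degree 14:
g = (d-1)(d-2)/2 = (14-1)(14-2)/2 = 78
For a non-special divisor D (i.e., h^1(D) = 0), Riemann-Roch gives:
l(D) = deg(D) - g + 1
Since deg(D) = 166 >= 2g - 1 = 155, D is non-special.
l(D) = 166 - 78 + 1 = 89

89


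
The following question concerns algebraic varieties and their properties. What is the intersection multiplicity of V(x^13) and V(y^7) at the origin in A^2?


The intersection multiplicity of V(x^a) and V(y^b) at the origin is:
I(O; V(x^13), V(y^7)) = dim_k(k[x,y]/(x^13, y^7))
A basis for k[x,y]/(x^13, y^7) is the set of monomials x^i * y^j
where 0 <= i < 13 and 0 <= j < 7.
The number of such monomials is 13 * 7 = 91

91


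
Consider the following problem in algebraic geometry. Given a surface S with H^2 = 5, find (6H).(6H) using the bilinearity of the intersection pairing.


Using bilinearity of the intersection pairing on a surface S:
(aH).(bH) = ab * (H.H)
We have H^2 = 5.
D.E = (6H).(6H) = 6*6*5
= 36*5
= 180

180


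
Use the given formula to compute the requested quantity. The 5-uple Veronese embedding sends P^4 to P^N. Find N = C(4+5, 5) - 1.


The Veronese embedding v_d: P^n -> P^N maps each point to all
degree-d monomials in n+1 homogeneous coordinates.
N = C(n+d, d) - 1
N = C(4+5, 5) - 1
N = C(9, 5) - 1
C(9, 5) = 126
N = 126 - 1 = 125

125


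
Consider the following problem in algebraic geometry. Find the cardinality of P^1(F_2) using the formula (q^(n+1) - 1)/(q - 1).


P^1(F_2) has (q^(n+1) - 1)/(q - 1) points.
= 2^1 + 2^0
= 2 + 1
= 3

3


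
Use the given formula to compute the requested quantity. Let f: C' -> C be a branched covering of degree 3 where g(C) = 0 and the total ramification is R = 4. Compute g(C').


Riemann-Hurwitz formula: 2g' - 2 = d(2g - 2) + R
Given: d = 3, g = 0, R = 4
2g' - 2 = 3*(2*0 - 2) + 4
2g' - 2 = 3*(-2) + 4
2g' - 2 = -6 + 4 = -2
2g' = 0
g' = 0

0


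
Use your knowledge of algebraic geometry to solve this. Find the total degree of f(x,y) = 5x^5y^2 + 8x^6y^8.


Examine each term for its total degree (sum of exponents).
  Term '5x^5y^2' has total degree 5+2 = 7.
  Term '8x^6y^8' has total degree 6+8 = 14.
The maximum total degree among all terms is 14.

14


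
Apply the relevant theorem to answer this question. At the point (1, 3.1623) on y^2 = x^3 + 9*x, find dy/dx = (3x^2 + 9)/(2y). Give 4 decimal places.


Using implicit differentiation of y^2 = x^3 + 9*x:
2y * dy/dx = 3x^2 + 9
dy/dx = (3x^2 + 9)/(2y)
Numerator: 3*1^2 + 9 = 12
Denominator: 2*3.1623 = 6.3246
dy/dx = 12/6.3246 = 1.8974

1.8974


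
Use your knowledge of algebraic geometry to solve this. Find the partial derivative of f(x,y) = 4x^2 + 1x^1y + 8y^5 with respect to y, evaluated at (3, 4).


df/dy = 1*x^1 + 5*8*y^4
At (3,4): 1*3^1 + 5*8*4^4
= 3 + 10240
= 10243

10243


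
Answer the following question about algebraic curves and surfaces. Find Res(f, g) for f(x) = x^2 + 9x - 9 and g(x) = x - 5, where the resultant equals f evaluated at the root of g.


For Res(f, x - c), we evaluate f at x = c.
f(5) = 5^2 + 9*5 - 9
= 25 + 45 - 9
= 70 - 9 = 61
Res(f, g) = 61

61


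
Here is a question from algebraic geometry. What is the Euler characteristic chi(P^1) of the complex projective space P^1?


The complex projective space P^1 has one cell in each even real dimension 0, 2, ..., 2.
The cohomology groups are H^{2k}(P^1) = Z for k = 0,...,1, and 0 otherwise.
Euler characteristic = sum of Betti numbers = 1 per even-dimensional cohomology group.
chi(P^1) = 1 + 1 = 2

2


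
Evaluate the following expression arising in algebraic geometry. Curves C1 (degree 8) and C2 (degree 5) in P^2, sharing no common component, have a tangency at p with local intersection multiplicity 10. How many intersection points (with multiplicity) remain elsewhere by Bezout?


By Bezout's theorem, the total intersection number is d1 * d2.
Total = 8 * 5 = 40
Intersection multiplicity at p = 10
Remaining intersections = 40 - 10 = 30

30


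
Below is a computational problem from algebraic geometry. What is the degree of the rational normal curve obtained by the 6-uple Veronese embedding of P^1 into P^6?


The rational normal curve in P^6 is the image of P^1 under the 6-uple Veronese.
A general hyperplane in P^6 pulls back to a degree-6 form on P^1, which has 6 zeros,
so the curve meets a general hyperplane in 6 points. Degree = 6.

6


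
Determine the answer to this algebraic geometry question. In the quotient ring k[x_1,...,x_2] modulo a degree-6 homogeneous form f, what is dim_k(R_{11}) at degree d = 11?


For R = k[x_1,...,x_n]/(f) with f homogeneous of degree e:
The Hilbert series is (1 - t^e)/(1 - t)^n.
So h(d) = C(d+n-1, n-1) - C(d-e+n-1, n-1) for d >= e.
With n=2, e=6, d=11:
C(11+2-1, 2-1) = C(12, 1) = 12
C(11-6+2-1, 2-1) = C(6, 1) = 6
h(11) = 12 - 6 = 6

6


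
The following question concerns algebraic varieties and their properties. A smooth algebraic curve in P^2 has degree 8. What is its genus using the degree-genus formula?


Using the genus formula for smooth plane curves:
g = (d-1)(d-2)/2
g = (8-1)(8-2)/2
g = 7*6/2
g = 42/2 = 21

21


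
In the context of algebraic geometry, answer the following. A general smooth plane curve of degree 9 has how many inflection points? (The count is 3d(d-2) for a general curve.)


For a general smooth plane curve C of degree d, the inflection points are
the intersection of C with its Hessian curve, which has degree 3(d-2).
By Bezout, the total intersection number is d * 3(d-2) = 9 * 21 = 189.
For a general curve every flex is ordinary, so each contributes
multiplicity 1 to C·Hess(C), and the number of distinct inflection
points is 3d(d-2).
Inflection points = 3*9*(9-2) = 3*9*7 = 189

189


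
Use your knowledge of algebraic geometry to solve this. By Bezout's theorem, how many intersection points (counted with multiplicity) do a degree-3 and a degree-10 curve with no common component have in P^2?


Bezout's theorem states the intersection count equals the product of degrees.
Intersection count = 3 * 10 = 30

30


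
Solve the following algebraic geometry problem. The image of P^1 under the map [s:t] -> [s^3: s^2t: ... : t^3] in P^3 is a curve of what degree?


The rational normal curve in P^3 is the image of P^1 under the 3-uple Veronese.
A general hyperplane in P^3 pulls back to a degree-3 form on P^1, which has 3 zeros,
so the curve meets a general hyperplane in 3 points. Degree = 3.

3


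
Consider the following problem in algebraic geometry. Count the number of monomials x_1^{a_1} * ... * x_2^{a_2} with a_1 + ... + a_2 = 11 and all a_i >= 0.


The number of degree-11 monomials in 2 variables is C(d+n-1, n-1).
= C(11+2-1, 2-1) = C(12, 1)
= 12

12


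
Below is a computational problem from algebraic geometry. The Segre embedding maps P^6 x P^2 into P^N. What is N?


The Segre embedding maps P^m x P^n into P^N via
all products of coordinates from each factor.
N = (m+1)(n+1) - 1
N = (6+1)(2+1) - 1
N = 7*3 - 1
N = 21 - 1 = 20

20


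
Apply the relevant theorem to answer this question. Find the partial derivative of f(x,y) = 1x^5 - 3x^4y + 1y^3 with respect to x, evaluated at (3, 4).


df/dx = 5*1*x^4 + 4*(-3)*x^3*y
At (3,4): 5*1*3^4 + 4*(-3)*3^3*4
= 405 - 1296
= -891

-891


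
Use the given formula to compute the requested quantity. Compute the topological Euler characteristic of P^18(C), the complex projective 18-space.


The complex projective space P^18 has one cell in each even real dimension 0, 2, ..., 36.
The cohomology groups are H^{2k}(P^18) = Z for k = 0,...,18, and 0 otherwise.
Euler characteristic = sum of Betti numbers = 1 per even-dimensional cohomology group.
chi(P^18) = 18 + 1 = 19

19


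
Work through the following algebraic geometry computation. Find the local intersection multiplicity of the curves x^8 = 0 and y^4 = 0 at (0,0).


The intersection multiplicity of V(x^a) and V(y^b) at the origin is:
I(O; V(x^8), V(y^4)) = dim_k(k[x,y]/(x^8, y^4))
A basis for k[x,y]/(x^8, y^4) is the set of monomials x^i * y^j
where 0 <= i < 8 and 0 <= j < 4.
The number of such monomials is 8 * 4 = 32

32


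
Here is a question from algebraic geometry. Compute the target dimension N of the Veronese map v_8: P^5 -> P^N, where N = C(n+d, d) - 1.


The Veronese embedding v_d: P^n -> P^N maps each point to all
degree-d monomials in n+1 homogeneous coordinates.
N = C(n+d, d) - 1
N = C(5+8, 8) - 1
N = C(13, 8) - 1
C(13, 8) = 1287
N = 1287 - 1 = 1286

1286


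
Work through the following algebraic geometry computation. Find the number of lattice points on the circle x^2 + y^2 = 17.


Systematically check integer values of x where x^2 <= 17.
For each valid x, check if 17 - x^2 is a perfect square.
x=1: 17 - 1 = 16, sqrt = 4 (valid)
x=4: 17 - 16 = 1, sqrt = 1 (valid)
Total integer solutions found: 8

8


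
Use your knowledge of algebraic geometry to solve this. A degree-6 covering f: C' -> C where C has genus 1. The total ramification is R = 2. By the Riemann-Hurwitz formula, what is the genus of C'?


Riemann-Hurwitz formula: 2g' - 2 = d(2g - 2) + R
Given: d = 6, g = 1, R = 2
2g' - 2 = 6*(2*1 - 2) + 2
2g' - 2 = 6*0 + 2
2g' - 2 = 0 + 2 = 2
2g' = 4
g' = 2

2


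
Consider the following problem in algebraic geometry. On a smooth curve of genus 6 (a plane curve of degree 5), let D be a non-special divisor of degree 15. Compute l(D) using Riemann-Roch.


First, compute the genus of a smooth plane curve of degree 5:
g = (d-1)(d-2)/2 = (5-1)(5-2)/2 = 6
For a non-special divisor D (i.e., h^1(D) = 0), Riemann-Roch gives:
l(D) = deg(D) - g + 1
Since deg(D) = 15 >= 2g - 1 = 11, D is non-special.
l(D) = 15 - 6 + 1 = 10

10


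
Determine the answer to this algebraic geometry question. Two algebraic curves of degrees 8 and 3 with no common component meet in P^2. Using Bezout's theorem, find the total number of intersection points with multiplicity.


Bezout's theorem states the intersection count equals the product of degrees.
Intersection count = 8 * 3 = 24

24


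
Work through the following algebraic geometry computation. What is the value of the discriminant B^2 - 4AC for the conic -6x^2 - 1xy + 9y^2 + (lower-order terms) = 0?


The discriminant of a conic Ax^2 + Bxy + Cy^2 + ... = 0 is B^2 - 4AC.
B^2 = (-1)^2 = 1
4AC = 4*(-6)*9 = -216
Discriminant = 1 + 216 = 217

217


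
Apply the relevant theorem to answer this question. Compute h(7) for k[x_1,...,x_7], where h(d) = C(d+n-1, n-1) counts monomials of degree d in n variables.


The Hilbert function for the polynomial ring in 7 variables is:
h(d) = C(d+n-1, n-1)
h(7) = C(7+7-1, 7-1) = C(13, 6)
= 13! / (6! * 7!)
= 1716

1716


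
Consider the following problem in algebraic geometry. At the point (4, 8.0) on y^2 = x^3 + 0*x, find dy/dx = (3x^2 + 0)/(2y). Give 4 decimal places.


Using implicit differentiation of y^2 = x^3 + 0*x:
2y * dy/dx = 3x^2 + 0
dy/dx = (3x^2 + 0)/(2y)
Numerator: 3*4^2 + 0 = 48
Denominator: 2*8.0 = 16.0
dy/dx = 48/16.0 = 3.0000

3.0000


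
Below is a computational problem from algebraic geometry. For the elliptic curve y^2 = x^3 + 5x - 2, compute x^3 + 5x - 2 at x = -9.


Compute x^3 + 5x - 2 at x = -9:
x^3 = (-9)^3 = -729
5*x = 5*(-9) = -45
Sum: -729 - 45 - 2 = -776

-776


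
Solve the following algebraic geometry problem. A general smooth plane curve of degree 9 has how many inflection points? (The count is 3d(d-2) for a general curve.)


For a general smooth plane curve C of degree d, the inflection points are
the intersection of C with its Hessian curve, which has degree 3(d-2).
By Bezout, the total intersection number is d * 3(d-2) = 9 * 21 = 189.
For a general curve every flex is ordinary, so each contributes
multiplicity 1 to C·Hess(C), and the number of distinct inflection
points is 3d(d-2).
Inflection points = 3*9*(9-2) = 3*9*7 = 189

189


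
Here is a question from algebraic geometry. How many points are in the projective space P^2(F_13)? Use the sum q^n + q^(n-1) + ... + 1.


P^2(F_13) has (q^(n+1) - 1)/(q - 1) points.
= 13^2 + 13^1 + 13^0
= 169 + 13 + 1
= 183

183


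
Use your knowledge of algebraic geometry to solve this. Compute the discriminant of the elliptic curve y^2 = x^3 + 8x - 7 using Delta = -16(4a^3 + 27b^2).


Compute each component:
4a^3 = 4*8^3 = 4*512 = 2048
27b^2 = 27*(-7)^2 = 27*49 = 1323
4a^3 + 27b^2 = 2048 + 1323 = 3371
Delta = -16*3371 = -53936

-53936


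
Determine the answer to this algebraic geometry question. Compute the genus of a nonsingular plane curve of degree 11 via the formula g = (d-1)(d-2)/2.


Using the genus formula for smooth plane curves:
g = (d-1)(d-2)/2
g = (11-1)(11-2)/2
g = 10*9/2
g = 90/2 = 45

45


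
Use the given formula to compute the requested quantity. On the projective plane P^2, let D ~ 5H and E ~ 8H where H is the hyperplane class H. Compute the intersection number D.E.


Using bilinearity of the intersection pairing on the projective plane P^2:
(aH).(bH) = ab * (H.H)
We have H^2 = 1 (Bezout).
D.E = (5H).(8H) = 5*8*1
= 40*1
= 40

40


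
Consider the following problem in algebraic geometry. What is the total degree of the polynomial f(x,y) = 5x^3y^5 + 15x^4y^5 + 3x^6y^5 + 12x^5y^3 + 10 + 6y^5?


Examine each term for its total degree (sum of exponents).
  Term '5x^3y^5' has total degree 3+5 = 8.
  Term '15x^4y^5' has total degree 4+5 = 9.
  Term '3x^6y^5' has total degree 6+5 = 11.
  Term '12x^5y^3' has total degree 5+3 = 8.
  Term '10' has total degree 0+0 = 0.
  Term '6y^5' has total degree 0+5 = 5.
The maximum total degree among all terms is 11.

11


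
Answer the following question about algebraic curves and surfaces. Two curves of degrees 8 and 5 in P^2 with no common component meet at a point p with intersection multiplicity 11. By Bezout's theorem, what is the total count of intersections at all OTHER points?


By Bezout's theorem, the total intersection number is d1 * d2.
Total = 8 * 5 = 40
Intersection multiplicity at p = 11
Remaining intersections = 40 - 11 = 29

29


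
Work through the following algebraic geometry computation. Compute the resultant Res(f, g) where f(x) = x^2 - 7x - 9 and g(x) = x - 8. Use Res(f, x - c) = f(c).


For Res(f, x - c), we evaluate f at x = c.
f(8) = 8^2 - 7*8 - 9
= 64 - 56 - 9
= 8 - 9 = -1
Res(f, g) = -1

-1


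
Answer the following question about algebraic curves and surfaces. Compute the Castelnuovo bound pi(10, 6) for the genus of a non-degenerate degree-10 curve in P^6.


Castelnuovo's bound: write d - 1 = m(r-1) + epsilon with 0 <= epsilon < r-1.
d - 1 = 10 - 1 = 9
r - 1 = 6 - 1 = 5
9 = 1*5 + 4, so m = 1, epsilon = 4
pi(d, r) = m(m-1)(r-1)/2 + m*epsilon
= 1*0*5/2 + 1*4
= 0/2 + 4
= 0 + 4 = 4

4


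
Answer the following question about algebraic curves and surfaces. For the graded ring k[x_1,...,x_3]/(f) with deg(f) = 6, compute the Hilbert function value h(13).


For R = k[x_1,...,x_n]/(f) with f homogeneous of degree e:
The Hilbert series is (1 - t^e)/(1 - t)^n.
So h(d) = C(d+n-1, n-1) - C(d-e+n-1, n-1) for d >= e.
With n=3, e=6, d=13:
C(13+3-1, 3-1) = C(15, 2) = 105
C(13-6+3-1, 3-1) = C(9, 2) = 36
h(13) = 105 - 36 = 69

69


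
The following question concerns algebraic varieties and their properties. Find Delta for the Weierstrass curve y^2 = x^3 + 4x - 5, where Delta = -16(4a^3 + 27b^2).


Compute each component:
4a^3 = 4*4^3 = 4*64 = 256
27b^2 = 27*(-5)^2 = 27*25 = 675
4a^3 + 27b^2 = 256 + 675 = 931
Delta = -16*931 = -14896

-14896


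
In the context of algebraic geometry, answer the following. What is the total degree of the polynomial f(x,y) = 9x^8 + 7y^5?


Examine each term for its total degree (sum of exponents).
  Term '9x^8' has total degree 8+0 = 8.
  Term '7y^5' has total degree 0+5 = 5.
The maximum total degree among all terms is 8.

8


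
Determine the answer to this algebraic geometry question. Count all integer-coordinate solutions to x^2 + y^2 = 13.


Systematically check integer values of x where x^2 <= 13.
For each valid x, check if 13 - x^2 is a perfect square.
x=2: 13 - 4 = 9, sqrt = 3 (valid)
x=3: 13 - 9 = 4, sqrt = 2 (valid)
Total integer solutions found: 8

8


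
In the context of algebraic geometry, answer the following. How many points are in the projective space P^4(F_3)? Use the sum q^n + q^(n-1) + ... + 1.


P^4(F_3) has (q^(n+1) - 1)/(q - 1) points.
= 3^4 + 3^3 + 3^2 + 3^1 + 3^0
= 81 + 27 + 9 + 3 + 1
= 121

121


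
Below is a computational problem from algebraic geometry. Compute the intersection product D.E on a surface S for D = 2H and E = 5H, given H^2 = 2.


Using bilinearity of the intersection pairing on a surface S:
(aH).(bH) = ab * (H.H)
We have H^2 = 2.
D.E = (2H).(5H) = 2*5*2
= 10*2
= 20

20


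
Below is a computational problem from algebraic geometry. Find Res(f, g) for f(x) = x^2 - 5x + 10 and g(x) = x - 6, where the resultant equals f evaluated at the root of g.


For Res(f, x - c), we evaluate f at x = c.
f(6) = 6^2 - 5*6 + 10
= 36 - 30 + 10
= 6 + 10 = 16
Res(f, g) = 16

16


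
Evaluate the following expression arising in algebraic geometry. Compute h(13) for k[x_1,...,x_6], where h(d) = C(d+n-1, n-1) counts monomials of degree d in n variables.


The Hilbert function for the polynomial ring in 6 variables is:
h(d) = C(d+n-1, n-1)
h(13) = C(13+6-1, 6-1) = C(18, 5)
= 18! / (5! * 13!)
= 8568

8568


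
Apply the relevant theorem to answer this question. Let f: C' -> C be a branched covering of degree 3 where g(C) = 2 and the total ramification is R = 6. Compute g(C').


Riemann-Hurwitz formula: 2g' - 2 = d(2g - 2) + R
Given: d = 3, g = 2, R = 6
2g' - 2 = 3*(2*2 - 2) + 6
2g' - 2 = 3*2 + 6
2g' - 2 = 6 + 6 = 12
2g' = 14
g' = 7

7


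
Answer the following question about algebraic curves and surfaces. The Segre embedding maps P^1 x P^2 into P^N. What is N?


The Segre embedding maps P^m x P^n into P^N via
all products of coordinates from each factor.
N = (m+1)(n+1) - 1
N = (1+1)(2+1) - 1
N = 2*3 - 1
N = 6 - 1 = 5

5


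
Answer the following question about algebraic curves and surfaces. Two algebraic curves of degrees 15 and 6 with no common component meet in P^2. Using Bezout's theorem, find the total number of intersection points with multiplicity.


Bezout's theorem states the intersection count equals the product of degrees.
Intersection count = 15 * 6 = 90

90


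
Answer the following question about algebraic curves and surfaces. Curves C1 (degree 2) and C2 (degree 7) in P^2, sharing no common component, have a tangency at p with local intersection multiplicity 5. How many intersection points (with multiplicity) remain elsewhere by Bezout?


By Bezout's theorem, the total intersection number is d1 * d2.
Total = 2 * 7 = 14
Intersection multiplicity at p = 5
Remaining intersections = 14 - 5 = 9

9


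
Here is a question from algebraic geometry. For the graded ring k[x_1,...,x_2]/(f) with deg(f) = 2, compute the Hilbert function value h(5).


For R = k[x_1,...,x_n]/(f) with f homogeneous of degree e:
The Hilbert series is (1 - t^e)/(1 - t)^n.
So h(d) = C(d+n-1, n-1) - C(d-e+n-1, n-1) for d >= e.
With n=2, e=2, d=5:
C(5+2-1, 2-1) = C(6, 1) = 6
C(5-2+2-1, 2-1) = C(4, 1) = 4
h(5) = 6 - 4 = 2

2


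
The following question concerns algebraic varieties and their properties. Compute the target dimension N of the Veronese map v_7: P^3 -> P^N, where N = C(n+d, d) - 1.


The Veronese embedding v_d: P^n -> P^N maps each point to all
degree-d monomials in n+1 homogeneous coordinates.
N = C(n+d, d) - 1
N = C(3+7, 7) - 1
N = C(10, 7) - 1
C(10, 7) = 120
N = 120 - 1 = 119

119


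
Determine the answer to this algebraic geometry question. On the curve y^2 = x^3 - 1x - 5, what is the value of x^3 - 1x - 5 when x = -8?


Compute x^3 - 1x - 5 at x = -8:
x^3 = (-8)^3 = -512
(-1)*x = (-1)*(-8) = 8
Sum: -512 + 8 - 5 = -509

-509


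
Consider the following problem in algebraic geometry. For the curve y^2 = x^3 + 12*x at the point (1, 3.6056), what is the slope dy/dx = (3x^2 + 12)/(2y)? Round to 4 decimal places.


Using implicit differentiation of y^2 = x^3 + 12*x:
2y * dy/dx = 3x^2 + 12
dy/dx = (3x^2 + 12)/(2y)
Numerator: 3*1^2 + 12 = 15
Denominator: 2*3.6056 = 7.2112
dy/dx = 15/7.2112 = 2.0801

2.0801


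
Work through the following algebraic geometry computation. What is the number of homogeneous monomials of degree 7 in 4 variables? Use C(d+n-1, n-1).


The number of degree-7 monomials in 4 variables is C(d+n-1, n-1).
= C(7+4-1, 4-1) = C(10, 3)
= 120

120


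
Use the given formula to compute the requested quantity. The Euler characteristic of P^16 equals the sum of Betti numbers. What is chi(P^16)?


The complex projective space P^16 has one cell in each even real dimension 0, 2, ..., 32.
The cohomology groups are H^{2k}(P^16) = Z for k = 0,...,16, and 0 otherwise.
Euler characteristic = sum of Betti numbers = 1 per even-dimensional cohomology group.
chi(P^16) = 16 + 1 = 17

17


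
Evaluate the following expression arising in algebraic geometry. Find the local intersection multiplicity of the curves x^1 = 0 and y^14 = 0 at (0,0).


The intersection multiplicity of V(x^a) and V(y^b) at the origin is:
I(O; V(x^1), V(y^14)) = dim_k(k[x,y]/(x^1, y^14))
A basis for k[x,y]/(x^1, y^14) is the set of monomials x^i * y^j
where 0 <= i < 1 and 0 <= j < 14.
The number of such monomials is 1 * 14 = 14

14


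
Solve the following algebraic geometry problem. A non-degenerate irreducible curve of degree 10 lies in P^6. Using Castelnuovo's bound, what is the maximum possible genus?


Castelnuovo's bound: write d - 1 = m(r-1) + epsilon with 0 <= epsilon < r-1.
d - 1 = 10 - 1 = 9
r - 1 = 6 - 1 = 5
9 = 1*5 + 4, so m = 1, epsilon = 4
pi(d, r) = m(m-1)(r-1)/2 + m*epsilon
= 1*0*5/2 + 1*4
= 0/2 + 4
= 0 + 4 = 4

4


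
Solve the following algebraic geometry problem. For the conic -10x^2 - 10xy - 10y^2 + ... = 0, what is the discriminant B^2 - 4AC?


The discriminant of a conic Ax^2 + Bxy + Cy^2 + ... = 0 is B^2 - 4AC.
B^2 = (-10)^2 = 100
4AC = 4*(-10)*(-10) = 400
Discriminant = 100 - 400 = -300

-300
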